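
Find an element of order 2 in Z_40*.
31 has order 2 mod 40 since 31^{2} ≡ 1 (mod 40) and no smaller power works.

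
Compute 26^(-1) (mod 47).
26^(-1) ≡ 38 (mod 47). Verification: 26 × 38 = 988 ≡ 1 (mod 47)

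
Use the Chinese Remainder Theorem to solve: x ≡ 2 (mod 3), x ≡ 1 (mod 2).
M = 3 × 2 = 6. M₁ = 2, y₁ ≡ 2 (mod 3). M₂ = 3, y₂ ≡ 1 (mod 2). x = 2×2×2 + 1×3×1 ≡ 5 (mod 6)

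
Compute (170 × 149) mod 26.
6

(170 × 149) = 25330
25330 mod 26 = 6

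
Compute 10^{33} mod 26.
12

Using successive squaring:
Binary expansion of 33: 100001
Powers of 10 mod 26 (each is the square of the previous):
  10^1 ≡ 10 (mod 26)
  10^2 ≡ 10² = 100 ≡ 22 (mod 26)
  10^4 ≡ 22² = 484 ≡ 16 (mod 26)
  10^8 ≡ 16² = 256 ≡ 22 (mod 26)
  10^16 ≡ 22² = 484 ≡ 16 (mod 26)
  10^32 ≡ 16² = 256 ≡ 22 (mod 26)
33 = 32 + 1, so 10^33 = 10^32 × 10^1 ≡ 22 × 10 (mod 26)
Multiplying step by step:
  22 × 10 = 220 ≡ 12 (mod 26)
Result: 10^33 ≡ 12 (mod 26)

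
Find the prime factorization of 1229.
1229

Divide by primes starting from smallest:
1229 ÷ 1229 = 1

1229 = 1229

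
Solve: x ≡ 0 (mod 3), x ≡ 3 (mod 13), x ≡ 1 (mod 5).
M = 3 × 13 × 5 = 195. M₁ = 65, y₁ ≡ 2 (mod 3). M₂ = 15, y₂ ≡ 7 (mod 13). M₃ = 39, y₃ ≡ 4 (mod 5). x = 0×65×2 + 3×15×7 + 1×39×4 ≡ 81 (mod 195)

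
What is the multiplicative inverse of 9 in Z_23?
9^(-1) ≡ 18 (mod 23). Verification: 9 × 18 = 162 ≡ 1 (mod 23)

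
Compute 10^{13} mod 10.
0

Using successive squaring:
Binary expansion of 13: 1101
Powers of 10 mod 10 (each is the square of the previous):
  10^1 ≡ 0 (mod 10)
  10^2 ≡ 0² = 0 ≡ 0 (mod 10)
  10^4 ≡ 0² = 0 ≡ 0 (mod 10)
  10^8 ≡ 0² = 0 ≡ 0 (mod 10)
13 = 8 + 4 + 1, so 10^13 = 10^8 × 10^4 × 10^1 ≡ 0 × 0 × 0 (mod 10)
Multiplying step by step:
  0 × 0 = 0 ≡ 0 (mod 10)
  0 × 0 = 0 ≡ 0 (mod 10)
Result: 10^13 ≡ 0 (mod 10)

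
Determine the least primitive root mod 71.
p - 1 = 70 has prime divisors 2, 5, 7. h is a primitive root mod 71 iff h^(70/q) ≢ 1 (mod 71) for each such q.
h = 2: 2^35 ≡ 1, 2^14 ≡ 54, 2^10 ≡ 30 (mod 71); 2^35 ≡ 1, so not a primitive root.
h = 3: 3^35 ≡ 1, 3^14 ≡ 54, 3^10 ≡ 48 (mod 71); 3^35 ≡ 1, so not a primitive root.
h = 4: 4^35 ≡ 1, 4^14 ≡ 5, 4^10 ≡ 48 (mod 71); 4^35 ≡ 1, so not a primitive root.
h = 5: 5^35 ≡ 1, 5^14 ≡ 57, 5^10 ≡ 1 (mod 71); 5^35 ≡ 1, so not a primitive root.
h = 6: 6^35 ≡ 1, 6^14 ≡ 5, 6^10 ≡ 20 (mod 71); 6^35 ≡ 1, so not a primitive root.
h = 7: 7^35 ≡ 70, 7^14 ≡ 54, 7^10 ≡ 45 (mod 71); none is 1, so 7 has order 70 and is a primitive root.
The smallest primitive root mod 71 is g = 7.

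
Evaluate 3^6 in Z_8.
6 = 4 + 2 (binary 110). Repeated squaring mod 8: 3^1 ≡ 3; 3^2 ≡ 3² = 9 ≡ 1; 3^4 ≡ 1² = 1 ≡ 1. Multiply: 3^6 = 3^4 × 3^2 ≡ 1 × 1 (mod 8): 1 × 1 = 1 ≡ 1. So 3^6 ≡ 1 (mod 8).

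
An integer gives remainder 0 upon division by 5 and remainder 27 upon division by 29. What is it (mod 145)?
M = 5 × 29 = 145. M₁ = 29, y₁ ≡ 4 (mod 5). M₂ = 5, y₂ ≡ 6 (mod 29). t = 0×29×4 + 27×5×6 ≡ 85 (mod 145). The smallest positive such number is 85.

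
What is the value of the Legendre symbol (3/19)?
(3/19) = 3^{9} mod 19 = -1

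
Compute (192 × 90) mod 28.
4

(192 × 90) = 17280
17280 mod 28 = 4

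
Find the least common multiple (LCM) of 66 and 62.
2046

First find GCD(66, 62) using the Euclidean algorithm:
66 = 1 × 62 + 4
62 = 15 × 4 + 2
4 = 2 × 2 + 0
GCD(66, 62) = 2

LCM formula: LCM(a, b) = (a × b) / GCD(a, b)
LCM(66, 62) = (66 × 62) / 2
LCM(66, 62) = 4092 / 2
LCM(66, 62) = 2046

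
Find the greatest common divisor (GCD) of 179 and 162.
1

Using the Euclidean algorithm:
179 = 1 × 162 + 17
162 = 9 × 17 + 9
17 = 1 × 9 + 8
9 = 1 × 8 + 1
8 = 8 × 1 + 0

GCD(179, 162) = 1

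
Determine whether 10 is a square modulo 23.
By Euler's criterion: 10^{11} ≡ 22 (mod 23). Since this equals -1 (≡ 22), 10 is not a QR.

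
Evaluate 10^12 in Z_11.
Using Fermat: 10^{10} ≡ 1 (mod 11). 12 ≡ 2 (mod 10). So 10^{12} ≡ 10^{2} ≡ 1 (mod 11)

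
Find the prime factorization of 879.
3 × 293

Divide by primes starting from smallest:
879 ÷ 3 = 293
293 ÷ 293 = 1

879 = 3 × 293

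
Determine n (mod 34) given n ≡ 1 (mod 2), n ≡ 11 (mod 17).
11

Using the Chinese Remainder Theorem:
M = product of moduli = 34
For equation 1: M_1 = 17, 17 ≡ 1 (mod 2), inverse of 17 mod 2 is 1 (check: 1 × 1 = 1 ≡ 1 (mod 2))
For equation 2: M_2 = 2, 2 ≡ 2 (mod 17), inverse of 2 mod 17 is 9 (check: 2 × 9 = 18 ≡ 1 (mod 17))
Combine: n ≡ Σ r_i×M_i×(M_i⁻¹ mod m_i) = 1×17×1 + 11×2×9 = 17 + 198 = 215
215 mod 34 = 11
n ≡ 11 (mod 34)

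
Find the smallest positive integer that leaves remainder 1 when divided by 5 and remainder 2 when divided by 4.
M = 5 × 4 = 20. M₁ = 4, y₁ ≡ 4 (mod 5). M₂ = 5, y₂ ≡ 1 (mod 4). r = 1×4×4 + 2×5×1 ≡ 6 (mod 20). The smallest positive such number is 6.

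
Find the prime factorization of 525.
3 × 5^2 × 7

Divide by primes starting from smallest:
525 ÷ 3 = 175
175 ÷ 5 = 35
35 ÷ 5 = 7
7 ÷ 7 = 1

525 = 3 × 5^2 × 7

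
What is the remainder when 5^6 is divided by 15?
6 = 4 + 2 (binary 110). Repeated squaring mod 15: 5^1 ≡ 5; 5^2 ≡ 5² = 25 ≡ 10; 5^4 ≡ 10² = 100 ≡ 10. Multiply: 5^6 = 5^4 × 5^2 ≡ 10 × 10 (mod 15): 10 × 10 = 100 ≡ 10. So 5^6 ≡ 10 (mod 15).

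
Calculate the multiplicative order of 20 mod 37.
Powers of 20 mod 37: 20^1≡20, 20^2≡30, 20^3≡8, 20^4≡12, 20^5≡18, 20^6≡27, 20^7≡22, 20^8≡33, 20^9≡31, 20^10≡28, 20^11≡5, 20^12≡26, 20^13≡2, 20^14≡3, 20^15≡23, 20^16≡16, 20^17≡24, 20^18≡36, 20^19≡17, 20^20≡7, 20^21≡29, 20^22≡25, 20^23≡19, 20^24≡10, 20^25≡15, 20^26≡4, 20^27≡6, 20^28≡9, 20^29≡32, 20^30≡11, 20^31≡35, 20^32≡34, 20^33≡14, 20^34≡21, 20^35≡13, 20^36≡1. Order = 36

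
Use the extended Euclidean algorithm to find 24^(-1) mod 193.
Extended GCD: 24(-8) + 193(1) = 1. So 24^(-1) ≡ 185 ≡ 185 (mod 193). Verify: 24 × 185 = 4440 ≡ 1 (mod 193)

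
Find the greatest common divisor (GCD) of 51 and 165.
3

Using the Euclidean algorithm:
51 = 0 × 165 + 51
165 = 3 × 51 + 12
51 = 4 × 12 + 3
12 = 4 × 3 + 0

GCD(51, 165) = 3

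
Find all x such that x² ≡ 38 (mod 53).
The square roots of 38 mod 53 are 12 and 41. Verify: 12² = 144 ≡ 38 (mod 53)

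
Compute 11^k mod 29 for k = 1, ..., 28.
g^1, g^2, ..., g^{28} mod 29: {11, 5, 26, 25, 14, 9, 12, 16, 2, 22, 10, 23, 21, 28, 18, 24, 3, 4, 15, 20, 17, 13, 27, 7, 19, 6, 8, 1}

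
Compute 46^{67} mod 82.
20

Using successive squaring:
Binary expansion of 67: 1000011
Powers of 46 mod 82 (each is the square of the previous):
  46^1 ≡ 46 (mod 82)
  46^2 ≡ 46² = 2116 ≡ 66 (mod 82)
  46^4 ≡ 66² = 4356 ≡ 10 (mod 82)
  46^8 ≡ 10² = 100 ≡ 18 (mod 82)
  46^16 ≡ 18² = 324 ≡ 78 (mod 82)
  46^32 ≡ 78² = 6084 ≡ 16 (mod 82)
  46^64 ≡ 16² = 256 ≡ 10 (mod 82)
67 = 64 + 2 + 1, so 46^67 = 46^64 × 46^2 × 46^1 ≡ 10 × 66 × 46 (mod 82)
Multiplying step by step:
  10 × 66 = 660 ≡ 4 (mod 82)
  4 × 46 = 184 ≡ 20 (mod 82)
Result: 46^67 ≡ 20 (mod 82)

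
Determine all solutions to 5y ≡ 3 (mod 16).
7

Since gcd(5, 16) = 1 divides 3, a solution exists.
Multiply both sides by the inverse of 5 mod 16:
  5^(-1) mod 16 = 13
  x ≡ 13 × 3 ≡ 39 ≡ 7 (mod 16)
Verification: 5 × 7 = 35 = 2 × 16 + 3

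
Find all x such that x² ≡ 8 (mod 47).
The square roots of 8 mod 47 are 14 and 33. Verify: 14² = 196 ≡ 8 (mod 47)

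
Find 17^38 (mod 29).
Using Fermat: 17^{28} ≡ 1 (mod 29). 38 ≡ 10 (mod 28). So 17^{38} ≡ 17^{10} ≡ 28 (mod 29)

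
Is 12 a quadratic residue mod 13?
By Euler's criterion: 12^{6} ≡ 1 (mod 13). Since this equals 1, 12 is a QR.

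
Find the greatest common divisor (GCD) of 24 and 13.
1

Using the Euclidean algorithm:
24 = 1 × 13 + 11
13 = 1 × 11 + 2
11 = 5 × 2 + 1
2 = 2 × 1 + 0

GCD(24, 13) = 1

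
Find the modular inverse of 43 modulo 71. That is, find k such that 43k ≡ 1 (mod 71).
38

Using Extended Euclidean Algorithm:
gcd(43, 71) = 1
Bezout coefficients: 43 × -33 + 71 × 20 = 1
So 43 × -33 ≡ 1 (mod 71)
The inverse is -33 mod 71 = 38
Verification: 43 × 38 = 1634 = 23 × 71 + 1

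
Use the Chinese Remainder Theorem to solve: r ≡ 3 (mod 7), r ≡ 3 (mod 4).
M = 7 × 4 = 28. M₁ = 4, y₁ ≡ 2 (mod 7). M₂ = 7, y₂ ≡ 3 (mod 4). r = 3×4×2 + 3×7×3 ≡ 3 (mod 28)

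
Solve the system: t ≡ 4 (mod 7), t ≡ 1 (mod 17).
M = 7 × 17 = 119. M₁ = 17, y₁ ≡ 5 (mod 7). M₂ = 7, y₂ ≡ 5 (mod 17). t = 4×17×5 + 1×7×5 ≡ 18 (mod 119)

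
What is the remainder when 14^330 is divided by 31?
Using Fermat: 14^{30} ≡ 1 (mod 31). 330 ≡ 0 (mod 30). So 14^{330} ≡ 14^{0} ≡ 1 (mod 31)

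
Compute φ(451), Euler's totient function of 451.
400

Prime factorization: 451 = 11 × 41
Using the formula φ(n) = n × Π(1 - 1/p) for each prime factor p:
φ(451) = 451 × (1 - 1/11) × (1 - 1/41)
φ(451) = 400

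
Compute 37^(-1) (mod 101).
71

Using Extended Euclidean Algorithm:
gcd(37, 101) = 1
Bezout coefficients: 37 × -30 + 101 × 11 = 1
So 37 × -30 ≡ 1 (mod 101)
The inverse is -30 mod 101 = 71
Verification: 37 × 71 = 2627 = 26 × 101 + 1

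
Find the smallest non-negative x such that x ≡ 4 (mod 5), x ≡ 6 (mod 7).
34

Using the Chinese Remainder Theorem:
M = product of moduli = 35
For equation 1: M_1 = 7, 7 ≡ 2 (mod 5), inverse of 7 mod 5 is 3 (check: 2 × 3 = 6 ≡ 1 (mod 5))
For equation 2: M_2 = 5, 5 ≡ 5 (mod 7), inverse of 5 mod 7 is 3 (check: 5 × 3 = 15 ≡ 1 (mod 7))
Combine: x ≡ Σ r_i×M_i×(M_i⁻¹ mod m_i) = 4×7×3 + 6×5×3 = 84 + 90 = 174
174 mod 35 = 34
x ≡ 34 (mod 35)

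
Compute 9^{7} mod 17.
2

Using successive squaring:
Binary expansion of 7: 111
Powers of 9 mod 17 (each is the square of the previous):
  9^1 ≡ 9 (mod 17)
  9^2 ≡ 9² = 81 ≡ 13 (mod 17)
  9^4 ≡ 13² = 169 ≡ 16 (mod 17)
7 = 4 + 2 + 1, so 9^7 = 9^4 × 9^2 × 9^1 ≡ 16 × 13 × 9 (mod 17)
Multiplying step by step:
  16 × 13 = 208 ≡ 4 (mod 17)
  4 × 9 = 36 ≡ 2 (mod 17)
Result: 9^7 ≡ 2 (mod 17)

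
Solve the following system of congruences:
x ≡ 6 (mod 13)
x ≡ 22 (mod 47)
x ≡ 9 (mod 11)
4816

Using the Chinese Remainder Theorem:
M = product of moduli = 6721
For equation 1: M_1 = 517, 517 ≡ 10 (mod 13), inverse of 517 mod 13 is 4 (check: 10 × 4 = 40 ≡ 1 (mod 13))
For equation 2: M_2 = 143, 143 ≡ 2 (mod 47), inverse of 143 mod 47 is 24 (check: 2 × 24 = 48 ≡ 1 (mod 47))
For equation 3: M_3 = 611, 611 ≡ 6 (mod 11), inverse of 611 mod 11 is 2 (check: 6 × 2 = 12 ≡ 1 (mod 11))
Combine: x ≡ Σ r_i×M_i×(M_i⁻¹ mod m_i) = 6×517×4 + 22×143×24 + 9×611×2 = 12408 + 75504 + 10998 = 98910
98910 mod 6721 = 4816
x ≡ 4816 (mod 6721)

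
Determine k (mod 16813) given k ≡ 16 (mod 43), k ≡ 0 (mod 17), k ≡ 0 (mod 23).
1564

Using the Chinese Remainder Theorem:
M = product of moduli = 16813
For equation 1: M_1 = 391, 391 ≡ 4 (mod 43), inverse of 391 mod 43 is 11 (check: 4 × 11 = 44 ≡ 1 (mod 43))
For equation 2: M_2 = 989, 989 ≡ 3 (mod 17), inverse of 989 mod 17 is 6 (check: 3 × 6 = 18 ≡ 1 (mod 17))
For equation 3: M_3 = 731, 731 ≡ 18 (mod 23), inverse of 731 mod 23 is 9 (check: 18 × 9 = 162 ≡ 1 (mod 23))
Combine: k ≡ Σ r_i×M_i×(M_i⁻¹ mod m_i) = 16×391×11 + 0×989×6 + 0×731×9 = 68816 + 0 + 0 = 68816
68816 mod 16813 = 1564
k ≡ 1564 (mod 16813)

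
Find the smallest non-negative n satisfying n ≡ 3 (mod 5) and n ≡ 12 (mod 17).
M = 5 × 17 = 85. M₁ = 17, y₁ ≡ 3 (mod 5). M₂ = 5, y₂ ≡ 7 (mod 17). n = 3×17×3 + 12×5×7 ≡ 63 (mod 85)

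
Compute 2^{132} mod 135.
91

Using successive squaring:
Binary expansion of 132: 10000100
Powers of 2 mod 135 (each is the square of the previous):
  2^1 ≡ 2 (mod 135)
  2^2 ≡ 2² = 4 ≡ 4 (mod 135)
  2^4 ≡ 4² = 16 ≡ 16 (mod 135)
  2^8 ≡ 16² = 256 ≡ 121 (mod 135)
  2^16 ≡ 121² = 14641 ≡ 61 (mod 135)
  2^32 ≡ 61² = 3721 ≡ 76 (mod 135)
  2^64 ≡ 76² = 5776 ≡ 106 (mod 135)
  2^128 ≡ 106² = 11236 ≡ 31 (mod 135)
132 = 128 + 4, so 2^132 = 2^128 × 2^4 ≡ 31 × 16 (mod 135)
Multiplying step by step:
  31 × 16 = 496 ≡ 91 (mod 135)
Result: 2^132 ≡ 91 (mod 135)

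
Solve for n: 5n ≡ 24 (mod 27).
21

Since gcd(5, 27) = 1 divides 24, a solution exists.
Multiply both sides by the inverse of 5 mod 27:
  5^(-1) mod 27 = 11
  x ≡ 11 × 24 ≡ 264 ≡ 21 (mod 27)
Verification: 5 × 21 = 105 = 3 × 27 + 24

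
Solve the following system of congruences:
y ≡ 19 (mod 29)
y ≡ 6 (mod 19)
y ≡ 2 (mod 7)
2571

Using the Chinese Remainder Theorem:
M = product of moduli = 3857
For equation 1: M_1 = 133, 133 ≡ 17 (mod 29), inverse of 133 mod 29 is 12 (check: 17 × 12 = 204 ≡ 1 (mod 29))
For equation 2: M_2 = 203, 203 ≡ 13 (mod 19), inverse of 203 mod 19 is 3 (check: 13 × 3 = 39 ≡ 1 (mod 19))
For equation 3: M_3 = 551, 551 ≡ 5 (mod 7), inverse of 551 mod 7 is 3 (check: 5 × 3 = 15 ≡ 1 (mod 7))
Combine: y ≡ Σ r_i×M_i×(M_i⁻¹ mod m_i) = 19×133×12 + 6×203×3 + 2×551×3 = 30324 + 3654 + 3306 = 37284
37284 mod 3857 = 2571
y ≡ 2571 (mod 3857)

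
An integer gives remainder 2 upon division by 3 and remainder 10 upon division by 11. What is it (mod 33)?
M = 3 × 11 = 33. M₁ = 11, y₁ ≡ 2 (mod 3). M₂ = 3, y₂ ≡ 4 (mod 11). x = 2×11×2 + 10×3×4 ≡ 32 (mod 33). The smallest positive such number is 32.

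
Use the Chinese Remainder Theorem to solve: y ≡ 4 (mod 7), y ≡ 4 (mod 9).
M = 7 × 9 = 63. M₁ = 9, y₁ ≡ 4 (mod 7). M₂ = 7, y₂ ≡ 4 (mod 9). y = 4×9×4 + 4×7×4 ≡ 4 (mod 63)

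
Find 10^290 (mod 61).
Using Fermat: 10^{60} ≡ 1 (mod 61). 290 ≡ 50 (mod 60). So 10^{290} ≡ 10^{50} ≡ 48 (mod 61)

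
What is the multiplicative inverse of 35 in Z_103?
53

Using Extended Euclidean Algorithm:
gcd(35, 103) = 1
Bezout coefficients: 35 × -50 + 103 × 17 = 1
So 35 × -50 ≡ 1 (mod 103)
The inverse is -50 mod 103 = 53
Verification: 35 × 53 = 1855 = 18 × 103 + 1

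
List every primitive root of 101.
Primitive roots mod 101: {2, 3, 7, 8, 11, 12, 15, 18, 26, 27, 28, 29, 34, 35, 38, 40, 42, 46, 48, 50, 51, 53, 55, 59, 61, 63, 66, 67, 72, 73, 74, 75, 83, 86, 89, 90, 93, 94, 98, 99}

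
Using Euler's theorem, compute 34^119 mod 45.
By Euler: 34^{24} ≡ 1 (mod 45) since gcd(34, 45) = 1. 119 = 4×24 + 23. So 34^{119} ≡ 34^{23} ≡ 4 (mod 45)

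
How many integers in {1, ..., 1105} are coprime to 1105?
768

Prime factorization: 1105 = 5 × 13 × 17
Using the formula φ(n) = n × Π(1 - 1/p) for each prime factor p:
φ(1105) = 1105 × (1 - 1/5) × (1 - 1/13) × (1 - 1/17)
φ(1105) = 768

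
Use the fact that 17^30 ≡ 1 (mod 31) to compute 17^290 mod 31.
By Fermat: 17^{30} ≡ 1 (mod 31). 290 ≡ 20 (mod 30). So 17^{290} ≡ 17^{20} ≡ 5 (mod 31)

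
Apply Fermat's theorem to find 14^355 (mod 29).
By Fermat: 14^{28} ≡ 1 (mod 29). 355 ≡ 19 (mod 28). So 14^{355} ≡ 14^{19} ≡ 10 (mod 29)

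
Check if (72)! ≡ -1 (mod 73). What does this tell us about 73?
(72)! mod 73 = 72. Since this equals -1 (mod 73), Wilson confirms 73 is prime.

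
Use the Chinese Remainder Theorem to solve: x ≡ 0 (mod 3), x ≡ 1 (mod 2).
M = 3 × 2 = 6. M₁ = 2, y₁ ≡ 2 (mod 3). M₂ = 3, y₂ ≡ 1 (mod 2). x = 0×2×2 + 1×3×1 ≡ 3 (mod 6)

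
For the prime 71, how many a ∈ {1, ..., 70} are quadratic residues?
For prime 71, there are (p-1)/2 = (71-1)/2 = 35 quadratic residues (excluding 0).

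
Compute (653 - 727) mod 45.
16

(653 - 727) = -74
-74 mod 45 = 16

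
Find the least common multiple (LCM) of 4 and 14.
28

First find GCD(4, 14) using the Euclidean algorithm:
4 = 0 × 14 + 4
14 = 3 × 4 + 2
4 = 2 × 2 + 0
GCD(4, 14) = 2

LCM formula: LCM(a, b) = (a × b) / GCD(a, b)
LCM(4, 14) = (4 × 14) / 2
LCM(4, 14) = 56 / 2
LCM(4, 14) = 28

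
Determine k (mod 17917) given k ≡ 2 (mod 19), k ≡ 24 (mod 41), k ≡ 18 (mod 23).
14784

Using the Chinese Remainder Theorem:
M = product of moduli = 17917
For equation 1: M_1 = 943, 943 ≡ 12 (mod 19), inverse of 943 mod 19 is 8 (check: 12 × 8 = 96 ≡ 1 (mod 19))
For equation 2: M_2 = 437, 437 ≡ 27 (mod 41), inverse of 437 mod 41 is 38 (check: 27 × 38 = 1026 ≡ 1 (mod 41))
For equation 3: M_3 = 779, 779 ≡ 20 (mod 23), inverse of 779 mod 23 is 15 (check: 20 × 15 = 300 ≡ 1 (mod 23))
Combine: k ≡ Σ r_i×M_i×(M_i⁻¹ mod m_i) = 2×943×8 + 24×437×38 + 18×779×15 = 15088 + 398544 + 210330 = 623962
623962 mod 17917 = 14784
k ≡ 14784 (mod 17917)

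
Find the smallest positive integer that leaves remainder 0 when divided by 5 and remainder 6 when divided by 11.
M = 5 × 11 = 55. M₁ = 11, y₁ ≡ 1 (mod 5). M₂ = 5, y₂ ≡ 9 (mod 11). m = 0×11×1 + 6×5×9 ≡ 50 (mod 55). The smallest positive such number is 50.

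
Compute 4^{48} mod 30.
16

Using successive squaring:
Binary expansion of 48: 110000
Powers of 4 mod 30 (each is the square of the previous):
  4^1 ≡ 4 (mod 30)
  4^2 ≡ 4² = 16 ≡ 16 (mod 30)
  4^4 ≡ 16² = 256 ≡ 16 (mod 30)
  4^8 ≡ 16² = 256 ≡ 16 (mod 30)
  4^16 ≡ 16² = 256 ≡ 16 (mod 30)
  4^32 ≡ 16² = 256 ≡ 16 (mod 30)
48 = 32 + 16, so 4^48 = 4^32 × 4^16 ≡ 16 × 16 (mod 30)
Multiplying step by step:
  16 × 16 = 256 ≡ 16 (mod 30)
Result: 4^48 ≡ 16 (mod 30)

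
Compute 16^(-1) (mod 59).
48

Using Extended Euclidean Algorithm:
gcd(16, 59) = 1
Bezout coefficients: 16 × -11 + 59 × 3 = 1
So 16 × -11 ≡ 1 (mod 59)
The inverse is -11 mod 59 = 48
Verification: 16 × 48 = 768 = 13 × 59 + 1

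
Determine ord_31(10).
Powers of 10 mod 31: 10^1≡10, 10^2≡7, 10^3≡8, 10^4≡18, 10^5≡25, 10^6≡2, 10^7≡20, 10^8≡14, 10^9≡16, 10^10≡5, 10^11≡19, 10^12≡4, 10^13≡9, 10^14≡28, 10^15≡1. Order = 15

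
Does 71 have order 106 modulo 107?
p - 1 = 106 has prime divisors 2, 53. Check 71^(106/q) mod 107 for each: 71^(106/2) = 71^53 ≡ 106, 71^(106/53) = 71^2 ≡ 12 (mod 107). None of these is 1, so 71 has order 106 = φ(107), so it is a primitive root mod 107.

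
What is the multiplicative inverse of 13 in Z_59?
50

Using Extended Euclidean Algorithm:
gcd(13, 59) = 1
Bezout coefficients: 13 × -9 + 59 × 2 = 1
So 13 × -9 ≡ 1 (mod 59)
The inverse is -9 mod 59 = 50
Verification: 13 × 50 = 650 = 11 × 59 + 1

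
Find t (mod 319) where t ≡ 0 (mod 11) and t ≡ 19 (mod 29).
M = 11 × 29 = 319. M₁ = 29, y₁ ≡ 8 (mod 11). M₂ = 11, y₂ ≡ 8 (mod 29). t = 0×29×8 + 19×11×8 ≡ 77 (mod 319)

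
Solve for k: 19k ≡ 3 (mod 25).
12

Since gcd(19, 25) = 1 divides 3, a solution exists.
Multiply both sides by the inverse of 19 mod 25:
  19^(-1) mod 25 = 4
  x ≡ 4 × 3 ≡ 12 ≡ 12 (mod 25)
Verification: 19 × 12 = 228 = 9 × 25 + 3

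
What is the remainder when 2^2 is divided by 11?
2 = 2 (binary 10). Repeated squaring mod 11: 2^1 ≡ 2; 2^2 ≡ 2² = 4 ≡ 4. So 2^2 ≡ 4 (mod 11).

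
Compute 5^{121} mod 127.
33

Using successive squaring:
Binary expansion of 121: 1111001
Powers of 5 mod 127 (each is the square of the previous):
  5^1 ≡ 5 (mod 127)
  5^2 ≡ 5² = 25 ≡ 25 (mod 127)
  5^4 ≡ 25² = 625 ≡ 117 (mod 127)
  5^8 ≡ 117² = 13689 ≡ 100 (mod 127)
  5^16 ≡ 100² = 10000 ≡ 94 (mod 127)
  5^32 ≡ 94² = 8836 ≡ 73 (mod 127)
  5^64 ≡ 73² = 5329 ≡ 122 (mod 127)
121 = 64 + 32 + 16 + 8 + 1, so 5^121 = 5^64 × 5^32 × 5^16 × 5^8 × 5^1 ≡ 122 × 73 × 94 × 100 × 5 (mod 127)
Multiplying step by step:
  122 × 73 = 8906 ≡ 16 (mod 127)
  16 × 94 = 1504 ≡ 107 (mod 127)
  107 × 100 = 10700 ≡ 32 (mod 127)
  32 × 5 = 160 ≡ 33 (mod 127)
Result: 5^121 ≡ 33 (mod 127)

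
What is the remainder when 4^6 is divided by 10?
6 = 4 + 2 (binary 110). Repeated squaring mod 10: 4^1 ≡ 4; 4^2 ≡ 4² = 16 ≡ 6; 4^4 ≡ 6² = 36 ≡ 6. Multiply: 4^6 = 4^4 × 4^2 ≡ 6 × 6 (mod 10): 6 × 6 = 36 ≡ 6. So 4^6 ≡ 6 (mod 10).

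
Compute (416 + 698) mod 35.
29

(416 + 698) = 1114
1114 mod 35 = 29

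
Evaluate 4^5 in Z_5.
5 = 4 + 1 (binary 101). Repeated squaring mod 5: 4^1 ≡ 4; 4^2 ≡ 4² = 16 ≡ 1; 4^4 ≡ 1² = 1 ≡ 1. Multiply: 4^5 = 4^4 × 4^1 ≡ 1 × 4 (mod 5): 1 × 4 = 4 ≡ 4. So 4^5 ≡ 4 (mod 5).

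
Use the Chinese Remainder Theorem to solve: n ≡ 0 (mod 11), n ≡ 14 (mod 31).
231

Using the Chinese Remainder Theorem:
M = product of moduli = 341
For equation 1: M_1 = 31, 31 ≡ 9 (mod 11), inverse of 31 mod 11 is 5 (check: 9 × 5 = 45 ≡ 1 (mod 11))
For equation 2: M_2 = 11, 11 ≡ 11 (mod 31), inverse of 11 mod 31 is 17 (check: 11 × 17 = 187 ≡ 1 (mod 31))
Combine: n ≡ Σ r_i×M_i×(M_i⁻¹ mod m_i) = 0×31×5 + 14×11×17 = 0 + 2618 = 2618
2618 mod 341 = 231
n ≡ 231 (mod 341)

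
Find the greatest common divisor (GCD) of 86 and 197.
1

Using the Euclidean algorithm:
86 = 0 × 197 + 86
197 = 2 × 86 + 25
86 = 3 × 25 + 11
25 = 2 × 11 + 3
11 = 3 × 3 + 2
3 = 1 × 2 + 1
2 = 2 × 1 + 0

GCD(86, 197) = 1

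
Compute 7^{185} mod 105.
7

Using successive squaring:
Binary expansion of 185: 10111001
Powers of 7 mod 105 (each is the square of the previous):
  7^1 ≡ 7 (mod 105)
  7^2 ≡ 7² = 49 ≡ 49 (mod 105)
  7^4 ≡ 49² = 2401 ≡ 91 (mod 105)
  7^8 ≡ 91² = 8281 ≡ 91 (mod 105)
  7^16 ≡ 91² = 8281 ≡ 91 (mod 105)
  7^32 ≡ 91² = 8281 ≡ 91 (mod 105)
  7^64 ≡ 91² = 8281 ≡ 91 (mod 105)
  7^128 ≡ 91² = 8281 ≡ 91 (mod 105)
185 = 128 + 32 + 16 + 8 + 1, so 7^185 = 7^128 × 7^32 × 7^16 × 7^8 × 7^1 ≡ 91 × 91 × 91 × 91 × 7 (mod 105)
Multiplying step by step:
  91 × 91 = 8281 ≡ 91 (mod 105)
  91 × 91 = 8281 ≡ 91 (mod 105)
  91 × 91 = 8281 ≡ 91 (mod 105)
  91 × 7 = 637 ≡ 7 (mod 105)
Result: 7^185 ≡ 7 (mod 105)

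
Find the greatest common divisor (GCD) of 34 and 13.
1

Using the Euclidean algorithm:
34 = 2 × 13 + 8
13 = 1 × 8 + 5
8 = 1 × 5 + 3
5 = 1 × 3 + 2
3 = 1 × 2 + 1
2 = 2 × 1 + 0

GCD(34, 13) = 1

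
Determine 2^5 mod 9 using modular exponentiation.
5 = 4 + 1 (binary 101). Repeated squaring mod 9: 2^1 ≡ 2; 2^2 ≡ 2² = 4 ≡ 4; 2^4 ≡ 4² = 16 ≡ 7. Multiply: 2^5 = 2^4 × 2^1 ≡ 7 × 2 (mod 9): 7 × 2 = 14 ≡ 5. So 2^5 ≡ 5 (mod 9).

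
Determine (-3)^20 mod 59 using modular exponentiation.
Using repeated squaring. (-3) ≡ 56 (mod 59). 20 = 16 + 4 (binary 10100). Repeated squaring mod 59: 56^1 ≡ 56; 56^2 ≡ 56² = 3136 ≡ 9; 56^4 ≡ 9² = 81 ≡ 22; 56^8 ≡ 22² = 484 ≡ 12; 56^16 ≡ 12² = 144 ≡ 26. Multiply: (-3)^20 ≡ 56^16 × 56^4 ≡ 26 × 22 (mod 59): 26 × 22 = 572 ≡ 41. So (-3)^20 ≡ 41 (mod 59).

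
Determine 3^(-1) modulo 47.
3^(-1) ≡ 16 (mod 47). Verification: 3 × 16 = 48 ≡ 1 (mod 47)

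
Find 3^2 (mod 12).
2 = 2 (binary 10). Repeated squaring mod 12: 3^1 ≡ 3; 3^2 ≡ 3² = 9 ≡ 9. So 3^2 ≡ 9 (mod 12).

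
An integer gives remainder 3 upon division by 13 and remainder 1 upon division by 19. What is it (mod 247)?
M = 13 × 19 = 247. M₁ = 19, y₁ ≡ 11 (mod 13). M₂ = 13, y₂ ≡ 3 (mod 19). r = 3×19×11 + 1×13×3 ≡ 172 (mod 247). The smallest positive such number is 172.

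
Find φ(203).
168

Prime factorization: 203 = 7 × 29
Using the formula φ(n) = n × Π(1 - 1/p) for each prime factor p:
φ(203) = 203 × (1 - 1/7) × (1 - 1/29)
φ(203) = 168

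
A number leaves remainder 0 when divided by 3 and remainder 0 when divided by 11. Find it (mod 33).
M = 3 × 11 = 33. M₁ = 11, y₁ ≡ 2 (mod 3). M₂ = 3, y₂ ≡ 4 (mod 11). n = 0×11×2 + 0×3×4 ≡ 0 (mod 33)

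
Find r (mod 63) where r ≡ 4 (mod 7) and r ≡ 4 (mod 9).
M = 7 × 9 = 63. M₁ = 9, y₁ ≡ 4 (mod 7). M₂ = 7, y₂ ≡ 4 (mod 9). r = 4×9×4 + 4×7×4 ≡ 4 (mod 63)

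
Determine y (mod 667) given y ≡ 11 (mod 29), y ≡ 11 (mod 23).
11

Using the Chinese Remainder Theorem:
M = product of moduli = 667
For equation 1: M_1 = 23, 23 ≡ 23 (mod 29), inverse of 23 mod 29 is 24 (check: 23 × 24 = 552 ≡ 1 (mod 29))
For equation 2: M_2 = 29, 29 ≡ 6 (mod 23), inverse of 29 mod 23 is 4 (check: 6 × 4 = 24 ≡ 1 (mod 23))
Combine: y ≡ Σ r_i×M_i×(M_i⁻¹ mod m_i) = 11×23×24 + 11×29×4 = 6072 + 1276 = 7348
7348 mod 667 = 11
y ≡ 11 (mod 667)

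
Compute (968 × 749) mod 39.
22

(968 × 749) = 725032
725032 mod 39 = 22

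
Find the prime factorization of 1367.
1367

Divide by primes starting from smallest:
1367 ÷ 1367 = 1

1367 = 1367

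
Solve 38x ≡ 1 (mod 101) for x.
38^(-1) ≡ 8 (mod 101). Verification: 38 × 8 = 304 ≡ 1 (mod 101)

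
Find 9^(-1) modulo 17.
2

Using Extended Euclidean Algorithm:
gcd(9, 17) = 1
Bezout coefficients: 9 × 2 + 17 × -1 = 1
So 9 × 2 ≡ 1 (mod 17)
The inverse is 2 mod 17 = 2
Verification: 9 × 2 = 18 = 1 × 17 + 1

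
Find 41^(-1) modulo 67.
18

Using Extended Euclidean Algorithm:
gcd(41, 67) = 1
Bezout coefficients: 41 × 18 + 67 × -11 = 1
So 41 × 18 ≡ 1 (mod 67)
The inverse is 18 mod 67 = 18
Verification: 41 × 18 = 738 = 11 × 67 + 1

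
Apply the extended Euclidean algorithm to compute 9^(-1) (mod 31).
Extended GCD: 9(7) + 31(-2) = 1. So 9^(-1) ≡ 7 ≡ 7 (mod 31). Verify: 9 × 7 = 63 ≡ 1 (mod 31)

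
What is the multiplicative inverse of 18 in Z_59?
23

Using Extended Euclidean Algorithm:
gcd(18, 59) = 1
Bezout coefficients: 18 × 23 + 59 × -7 = 1
So 18 × 23 ≡ 1 (mod 59)
The inverse is 23 mod 59 = 23
Verification: 18 × 23 = 414 = 7 × 59 + 1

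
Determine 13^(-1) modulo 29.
13^(-1) ≡ 9 (mod 29). Verification: 13 × 9 = 117 ≡ 1 (mod 29)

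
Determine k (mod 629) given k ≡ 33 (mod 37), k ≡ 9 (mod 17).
366

Using the Chinese Remainder Theorem:
M = product of moduli = 629
For equation 1: M_1 = 17, 17 ≡ 17 (mod 37), inverse of 17 mod 37 is 24 (check: 17 × 24 = 408 ≡ 1 (mod 37))
For equation 2: M_2 = 37, 37 ≡ 3 (mod 17), inverse of 37 mod 17 is 6 (check: 3 × 6 = 18 ≡ 1 (mod 17))
Combine: k ≡ Σ r_i×M_i×(M_i⁻¹ mod m_i) = 33×17×24 + 9×37×6 = 13464 + 1998 = 15462
15462 mod 629 = 366
k ≡ 366 (mod 629)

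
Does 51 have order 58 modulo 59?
p - 1 = 58 has prime divisors 2, 29. Check 51^(58/q) mod 59 for each: 51^(58/2) = 51^29 ≡ 1, 51^(58/29) = 51^2 ≡ 5 (mod 59). Since 51^29 ≡ 1 (mod 59), the order of 51 divides 29 (in fact the order is 29) ≠ 58, so it is not a primitive root.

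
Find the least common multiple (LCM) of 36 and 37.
1332

First find GCD(36, 37) using the Euclidean algorithm:
36 = 0 × 37 + 36
37 = 1 × 36 + 1
36 = 36 × 1 + 0
GCD(36, 37) = 1

LCM formula: LCM(a, b) = (a × b) / GCD(a, b)
LCM(36, 37) = (36 × 37) / 1
LCM(36, 37) = 1332 / 1
LCM(36, 37) = 1332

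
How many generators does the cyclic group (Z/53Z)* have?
24

The number of primitive roots modulo p is φ(p-1) = φ(52)
φ(52) = 24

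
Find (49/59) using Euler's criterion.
(49/59) = 49^{29} mod 59 = 1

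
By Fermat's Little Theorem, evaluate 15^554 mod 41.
By Fermat: 15^{40} ≡ 1 (mod 41). 554 ≡ 34 (mod 40). So 15^{554} ≡ 15^{34} ≡ 33 (mod 41)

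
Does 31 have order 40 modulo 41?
p - 1 = 40 has prime divisors 2, 5. Check 31^(40/q) mod 41 for each: 31^(40/2) = 31^20 ≡ 1, 31^(40/5) = 31^8 ≡ 16 (mod 41). Since 31^20 ≡ 1 (mod 41), the order of 31 divides 20 (in fact the order is 10) ≠ 40, so it is not a primitive root.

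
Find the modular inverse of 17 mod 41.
17^(-1) ≡ 29 (mod 41). Verification: 17 × 29 = 493 ≡ 1 (mod 41)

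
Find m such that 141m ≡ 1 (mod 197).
141^(-1) ≡ 102 (mod 197). Verification: 141 × 102 = 14382 ≡ 1 (mod 197)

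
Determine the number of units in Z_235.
184

Prime factorization: 235 = 5 × 47
Using the formula φ(n) = n × Π(1 - 1/p) for each prime factor p:
φ(235) = 235 × (1 - 1/5) × (1 - 1/47)
φ(235) = 184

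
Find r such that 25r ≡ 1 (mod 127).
25^(-1) ≡ 61 (mod 127). Verification: 25 × 61 = 1525 ≡ 1 (mod 127)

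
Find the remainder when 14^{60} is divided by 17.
By Fermat: 14^{16} ≡ 1 (mod 17). 60 = 3×16 + 12. So 14^{60} ≡ 14^{12} ≡ 4 (mod 17)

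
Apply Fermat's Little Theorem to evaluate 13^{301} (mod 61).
13

By Fermat's Little Theorem, a^(p-1) ≡ 1 (mod p) for prime p and gcd(a, p) = 1
Here p = 61, so 13^60 ≡ 1 (mod 61)
We can reduce the exponent: 301 mod 60 = 1
So 13^301 ≡ 13^1 (mod 61)
Computing: 13^1 mod 61 = 13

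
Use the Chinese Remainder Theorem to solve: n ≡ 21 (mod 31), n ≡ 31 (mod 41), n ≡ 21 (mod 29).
21597

Using the Chinese Remainder Theorem:
M = product of moduli = 36859
For equation 1: M_1 = 1189, 1189 ≡ 11 (mod 31), inverse of 1189 mod 31 is 17 (check: 11 × 17 = 187 ≡ 1 (mod 31))
For equation 2: M_2 = 899, 899 ≡ 38 (mod 41), inverse of 899 mod 41 is 27 (check: 38 × 27 = 1026 ≡ 1 (mod 41))
For equation 3: M_3 = 1271, 1271 ≡ 24 (mod 29), inverse of 1271 mod 29 is 23 (check: 24 × 23 = 552 ≡ 1 (mod 29))
Combine: n ≡ Σ r_i×M_i×(M_i⁻¹ mod m_i) = 21×1189×17 + 31×899×27 + 21×1271×23 = 424473 + 752463 + 613893 = 1790829
1790829 mod 36859 = 21597
n ≡ 21597 (mod 36859)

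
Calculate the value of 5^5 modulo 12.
5 = 4 + 1 (binary 101). Repeated squaring mod 12: 5^1 ≡ 5; 5^2 ≡ 5² = 25 ≡ 1; 5^4 ≡ 1² = 1 ≡ 1. Multiply: 5^5 = 5^4 × 5^1 ≡ 1 × 5 (mod 12): 1 × 5 = 5 ≡ 5. So 5^5 ≡ 5 (mod 12).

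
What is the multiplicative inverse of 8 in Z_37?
8^(-1) ≡ 14 (mod 37). Verification: 8 × 14 = 112 ≡ 1 (mod 37)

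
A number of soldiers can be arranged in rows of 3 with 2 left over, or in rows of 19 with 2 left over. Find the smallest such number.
M = 3 × 19 = 57. M₁ = 19, y₁ ≡ 1 (mod 3). M₂ = 3, y₂ ≡ 13 (mod 19). r = 2×19×1 + 2×3×13 ≡ 2 (mod 57). The smallest positive such number is 2.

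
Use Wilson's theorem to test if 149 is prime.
(148)! mod 149 = 148. Since 148 ≡ -1 (mod 149), 149 is prime.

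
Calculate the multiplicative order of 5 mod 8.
Powers of 5 mod 8: 5^1≡5, 5^2≡1. Order = 2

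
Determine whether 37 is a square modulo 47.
By Euler's criterion: 37^{23} ≡ 1 (mod 47). Since this equals 1, 37 is a QR.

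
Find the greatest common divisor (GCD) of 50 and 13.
1

Using the Euclidean algorithm:
50 = 3 × 13 + 11
13 = 1 × 11 + 2
11 = 5 × 2 + 1
2 = 2 × 1 + 0

GCD(50, 13) = 1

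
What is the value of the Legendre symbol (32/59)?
(32/59) = 32^{29} mod 59 = -1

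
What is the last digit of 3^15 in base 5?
Using Fermat: 3^{4} ≡ 1 (mod 5). 15 ≡ 3 (mod 4). So 3^{15} ≡ 3^{3} ≡ 2 (mod 5)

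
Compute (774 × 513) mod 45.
27

(774 × 513) = 397062
397062 mod 45 = 27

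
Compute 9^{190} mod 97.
6

Using successive squaring:
Binary expansion of 190: 10111110
Powers of 9 mod 97 (each is the square of the previous):
  9^1 ≡ 9 (mod 97)
  9^2 ≡ 9² = 81 ≡ 81 (mod 97)
  9^4 ≡ 81² = 6561 ≡ 62 (mod 97)
  9^8 ≡ 62² = 3844 ≡ 61 (mod 97)
  9^16 ≡ 61² = 3721 ≡ 35 (mod 97)
  9^32 ≡ 35² = 1225 ≡ 61 (mod 97)
  9^64 ≡ 61² = 3721 ≡ 35 (mod 97)
  9^128 ≡ 35² = 1225 ≡ 61 (mod 97)
190 = 128 + 32 + 16 + 8 + 4 + 2, so 9^190 = 9^128 × 9^32 × 9^16 × 9^8 × 9^4 × 9^2 ≡ 61 × 61 × 35 × 61 × 62 × 81 (mod 97)
Multiplying step by step:
  61 × 61 = 3721 ≡ 35 (mod 97)
  35 × 35 = 1225 ≡ 61 (mod 97)
  61 × 61 = 3721 ≡ 35 (mod 97)
  35 × 62 = 2170 ≡ 36 (mod 97)
  36 × 81 = 2916 ≡ 6 (mod 97)
Result: 9^190 ≡ 6 (mod 97)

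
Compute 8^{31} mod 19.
8

Using successive squaring:
Binary expansion of 31: 11111
Powers of 8 mod 19 (each is the square of the previous):
  8^1 ≡ 8 (mod 19)
  8^2 ≡ 8² = 64 ≡ 7 (mod 19)
  8^4 ≡ 7² = 49 ≡ 11 (mod 19)
  8^8 ≡ 11² = 121 ≡ 7 (mod 19)
  8^16 ≡ 7² = 49 ≡ 11 (mod 19)
31 = 16 + 8 + 4 + 2 + 1, so 8^31 = 8^16 × 8^8 × 8^4 × 8^2 × 8^1 ≡ 11 × 7 × 11 × 7 × 8 (mod 19)
Multiplying step by step:
  11 × 7 = 77 ≡ 1 (mod 19)
  1 × 11 = 11 ≡ 11 (mod 19)
  11 × 7 = 77 ≡ 1 (mod 19)
  1 × 8 = 8 ≡ 8 (mod 19)
Result: 8^31 ≡ 8 (mod 19)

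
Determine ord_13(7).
Powers of 7 mod 13: 7^1≡7, 7^2≡10, 7^3≡5, 7^4≡9, 7^5≡11, 7^6≡12, 7^7≡6, 7^8≡3, 7^9≡8, 7^10≡4, 7^11≡2, 7^12≡1. Order = 12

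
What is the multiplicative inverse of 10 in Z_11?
10

Using Extended Euclidean Algorithm:
gcd(10, 11) = 1
Bezout coefficients: 10 × -1 + 11 × 1 = 1
So 10 × -1 ≡ 1 (mod 11)
The inverse is -1 mod 11 = 10
Verification: 10 × 10 = 100 = 9 × 11 + 1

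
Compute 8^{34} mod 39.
25

Using successive squaring:
Binary expansion of 34: 100010
Powers of 8 mod 39 (each is the square of the previous):
  8^1 ≡ 8 (mod 39)
  8^2 ≡ 8² = 64 ≡ 25 (mod 39)
  8^4 ≡ 25² = 625 ≡ 1 (mod 39)
  8^8 ≡ 1² = 1 ≡ 1 (mod 39)
  8^16 ≡ 1² = 1 ≡ 1 (mod 39)
  8^32 ≡ 1² = 1 ≡ 1 (mod 39)
34 = 32 + 2, so 8^34 = 8^32 × 8^2 ≡ 1 × 25 (mod 39)
Multiplying step by step:
  1 × 25 = 25 ≡ 25 (mod 39)
Result: 8^34 ≡ 25 (mod 39)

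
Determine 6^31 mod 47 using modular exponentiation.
Using repeated squaring. 31 = 16 + 8 + 4 + 2 + 1 (binary 11111). Repeated squaring mod 47: 6^1 ≡ 6; 6^2 ≡ 6² = 36 ≡ 36; 6^4 ≡ 36² = 1296 ≡ 27; 6^8 ≡ 27² = 729 ≡ 24; 6^16 ≡ 24² = 576 ≡ 12. Multiply: 6^31 = 6^16 × 6^8 × 6^4 × 6^2 × 6^1 ≡ 12 × 24 × 27 × 36 × 6 (mod 47): 12 × 24 = 288 ≡ 6; 6 × 27 = 162 ≡ 21; 21 × 36 = 756 ≡ 4; 4 × 6 = 24 ≡ 24. So 6^31 ≡ 24 (mod 47).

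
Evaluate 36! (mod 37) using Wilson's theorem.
By Wilson's theorem, (36)! ≡ -1 ≡ 36 (mod 37)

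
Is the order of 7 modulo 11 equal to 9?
No, the actual order is 10, not 9.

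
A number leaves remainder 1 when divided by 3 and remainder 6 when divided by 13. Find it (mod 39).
M = 3 × 13 = 39. M₁ = 13, y₁ ≡ 1 (mod 3). M₂ = 3, y₂ ≡ 9 (mod 13). z = 1×13×1 + 6×3×9 ≡ 19 (mod 39)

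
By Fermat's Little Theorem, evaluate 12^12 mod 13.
By Fermat's Little Theorem, 12^{12} ≡ 1 (mod 13) since 13 is prime and gcd(12, 13) = 1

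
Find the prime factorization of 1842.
2 × 3 × 307

Divide by primes starting from smallest:
1842 ÷ 2 = 921
921 ÷ 3 = 307
307 ÷ 307 = 1

1842 = 2 × 3 × 307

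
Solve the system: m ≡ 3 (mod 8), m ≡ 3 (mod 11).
M = 8 × 11 = 88. M₁ = 11, y₁ ≡ 3 (mod 8). M₂ = 8, y₂ ≡ 7 (mod 11). m = 3×11×3 + 3×8×7 ≡ 3 (mod 88)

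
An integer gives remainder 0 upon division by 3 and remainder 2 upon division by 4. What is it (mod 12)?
M = 3 × 4 = 12. M₁ = 4, y₁ ≡ 1 (mod 3). M₂ = 3, y₂ ≡ 3 (mod 4). y = 0×4×1 + 2×3×3 ≡ 6 (mod 12). The smallest positive such number is 6.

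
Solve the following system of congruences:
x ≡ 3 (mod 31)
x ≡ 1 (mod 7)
127

Using the Chinese Remainder Theorem:
M = product of moduli = 217
For equation 1: M_1 = 7, 7 ≡ 7 (mod 31), inverse of 7 mod 31 is 9 (check: 7 × 9 = 63 ≡ 1 (mod 31))
For equation 2: M_2 = 31, 31 ≡ 3 (mod 7), inverse of 31 mod 7 is 5 (check: 3 × 5 = 15 ≡ 1 (mod 7))
Combine: x ≡ Σ r_i×M_i×(M_i⁻¹ mod m_i) = 3×7×9 + 1×31×5 = 189 + 155 = 344
344 mod 217 = 127
x ≡ 127 (mod 217)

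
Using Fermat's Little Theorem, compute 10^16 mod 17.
By Fermat's Little Theorem, 10^{16} ≡ 1 (mod 17) since 17 is prime and gcd(10, 17) = 1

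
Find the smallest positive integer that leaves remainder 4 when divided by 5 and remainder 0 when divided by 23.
M = 5 × 23 = 115. M₁ = 23, y₁ ≡ 2 (mod 5). M₂ = 5, y₂ ≡ 14 (mod 23). m = 4×23×2 + 0×5×14 ≡ 69 (mod 115). The smallest positive such number is 69.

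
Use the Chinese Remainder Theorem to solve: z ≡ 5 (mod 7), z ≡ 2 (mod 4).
M = 7 × 4 = 28. M₁ = 4, y₁ ≡ 2 (mod 7). M₂ = 7, y₂ ≡ 3 (mod 4). z = 5×4×2 + 2×7×3 ≡ 26 (mod 28)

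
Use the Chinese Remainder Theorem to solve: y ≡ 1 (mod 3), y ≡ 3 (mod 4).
M = 3 × 4 = 12. M₁ = 4, y₁ ≡ 1 (mod 3). M₂ = 3, y₂ ≡ 3 (mod 4). y = 1×4×1 + 3×3×3 ≡ 7 (mod 12)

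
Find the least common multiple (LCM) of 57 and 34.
1938

First find GCD(57, 34) using the Euclidean algorithm:
57 = 1 × 34 + 23
34 = 1 × 23 + 11
23 = 2 × 11 + 1
11 = 11 × 1 + 0
GCD(57, 34) = 1

LCM formula: LCM(a, b) = (a × b) / GCD(a, b)
LCM(57, 34) = (57 × 34) / 1
LCM(57, 34) = 1938 / 1
LCM(57, 34) = 1938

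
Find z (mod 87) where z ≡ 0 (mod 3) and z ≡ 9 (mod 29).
M = 3 × 29 = 87. M₁ = 29, y₁ ≡ 2 (mod 3). M₂ = 3, y₂ ≡ 10 (mod 29). z = 0×29×2 + 9×3×10 ≡ 9 (mod 87)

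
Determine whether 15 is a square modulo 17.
By Euler's criterion: 15^{8} ≡ 1 (mod 17). Since this equals 1, 15 is a QR.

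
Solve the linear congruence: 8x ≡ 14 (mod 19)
16

Since gcd(8, 19) = 1 divides 14, a solution exists.
Multiply both sides by the inverse of 8 mod 19:
  8^(-1) mod 19 = 12
  x ≡ 12 × 14 ≡ 168 ≡ 16 (mod 19)
Verification: 8 × 16 = 128 = 6 × 19 + 14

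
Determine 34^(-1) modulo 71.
34^(-1) ≡ 23 (mod 71). Verification: 34 × 23 = 782 ≡ 1 (mod 71)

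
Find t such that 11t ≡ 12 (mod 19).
8

Since gcd(11, 19) = 1 divides 12, a solution exists.
Multiply both sides by the inverse of 11 mod 19:
  11^(-1) mod 19 = 7
  x ≡ 7 × 12 ≡ 84 ≡ 8 (mod 19)
Verification: 11 × 8 = 88 = 4 × 19 + 12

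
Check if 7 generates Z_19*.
p - 1 = 18 has prime divisors 2, 3. Check 7^(18/q) mod 19 for each: 7^(18/2) = 7^9 ≡ 1, 7^(18/3) = 7^6 ≡ 1 (mod 19). Since 7^9 ≡ 1 (mod 19), the order of 7 divides 9 (in fact the order is 3) ≠ 18, so it is not a primitive root.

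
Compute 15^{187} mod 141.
132

Using successive squaring:
Binary expansion of 187: 10111011
Powers of 15 mod 141 (each is the square of the previous):
  15^1 ≡ 15 (mod 141)
  15^2 ≡ 15² = 225 ≡ 84 (mod 141)
  15^4 ≡ 84² = 7056 ≡ 6 (mod 141)
  15^8 ≡ 6² = 36 ≡ 36 (mod 141)
  15^16 ≡ 36² = 1296 ≡ 27 (mod 141)
  15^32 ≡ 27² = 729 ≡ 24 (mod 141)
  15^64 ≡ 24² = 576 ≡ 12 (mod 141)
  15^128 ≡ 12² = 144 ≡ 3 (mod 141)
187 = 128 + 32 + 16 + 8 + 2 + 1, so 15^187 = 15^128 × 15^32 × 15^16 × 15^8 × 15^2 × 15^1 ≡ 3 × 24 × 27 × 36 × 84 × 15 (mod 141)
Multiplying step by step:
  3 × 24 = 72 ≡ 72 (mod 141)
  72 × 27 = 1944 ≡ 111 (mod 141)
  111 × 36 = 3996 ≡ 48 (mod 141)
  48 × 84 = 4032 ≡ 84 (mod 141)
  84 × 15 = 1260 ≡ 132 (mod 141)
Result: 15^187 ≡ 132 (mod 141)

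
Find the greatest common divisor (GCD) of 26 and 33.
1

Using the Euclidean algorithm:
26 = 0 × 33 + 26
33 = 1 × 26 + 7
26 = 3 × 7 + 5
7 = 1 × 5 + 2
5 = 2 × 2 + 1
2 = 2 × 1 + 0

GCD(26, 33) = 1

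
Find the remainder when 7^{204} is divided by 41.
By Fermat: 7^{40} ≡ 1 (mod 41). 204 = 5×40 + 4. So 7^{204} ≡ 7^{4} ≡ 23 (mod 41)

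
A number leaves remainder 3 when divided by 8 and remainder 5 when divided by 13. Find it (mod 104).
M = 8 × 13 = 104. M₁ = 13, y₁ ≡ 5 (mod 8). M₂ = 8, y₂ ≡ 5 (mod 13). n = 3×13×5 + 5×8×5 ≡ 83 (mod 104)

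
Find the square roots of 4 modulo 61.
The square roots of 4 mod 61 are 59 and 2. Verify: 59² = 3481 ≡ 4 (mod 61)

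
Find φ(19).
18

Prime factorization: 19 = 19
Using the formula φ(n) = n × Π(1 - 1/p) for each prime factor p:
φ(19) = 19 × (1 - 1/19)
φ(19) = 18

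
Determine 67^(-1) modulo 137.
67^(-1) ≡ 45 (mod 137). Verification: 67 × 45 = 3015 ≡ 1 (mod 137)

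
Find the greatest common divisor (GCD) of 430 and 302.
2

Using the Euclidean algorithm:
430 = 1 × 302 + 128
302 = 2 × 128 + 46
128 = 2 × 46 + 36
46 = 1 × 36 + 10
36 = 3 × 10 + 6
10 = 1 × 6 + 4
6 = 1 × 4 + 2
4 = 2 × 2 + 0

GCD(430, 302) = 2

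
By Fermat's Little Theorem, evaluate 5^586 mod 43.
By Fermat: 5^{42} ≡ 1 (mod 43). 586 ≡ 40 (mod 42). So 5^{586} ≡ 5^{40} ≡ 31 (mod 43)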